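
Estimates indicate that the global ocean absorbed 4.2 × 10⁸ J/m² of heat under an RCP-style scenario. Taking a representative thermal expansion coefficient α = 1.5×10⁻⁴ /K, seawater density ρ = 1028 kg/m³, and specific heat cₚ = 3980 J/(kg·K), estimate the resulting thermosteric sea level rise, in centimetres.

Δh = 1.54 cm

Δh = αQ/(ρcₚ) = 1.5×10⁻⁴ × 4.2×10⁸ / (1028 × 3980) ≈ 0.015398 m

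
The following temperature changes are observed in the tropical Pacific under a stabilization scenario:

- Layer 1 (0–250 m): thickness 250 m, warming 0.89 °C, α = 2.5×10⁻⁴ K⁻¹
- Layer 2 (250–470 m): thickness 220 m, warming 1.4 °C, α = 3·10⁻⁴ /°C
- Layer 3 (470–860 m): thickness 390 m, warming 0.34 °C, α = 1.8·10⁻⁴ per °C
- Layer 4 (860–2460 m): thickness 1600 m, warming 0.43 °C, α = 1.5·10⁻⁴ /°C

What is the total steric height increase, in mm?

2.5×10⁻⁴ × 250 × 0.89 = 0.055625 m
3×10⁻⁴ × 220 × 1.4 = 0.09240 m
1.8×10⁻⁴ × 390 × 0.34 = 0.023868 m
Layer 4: 1.5×10⁻⁴ × 0.43 × 1600 = 0.10320 m
Δh = 0.055625 + 0.09240 + 0.023868 + 0.10320 = 0.275093 m

about 275 mm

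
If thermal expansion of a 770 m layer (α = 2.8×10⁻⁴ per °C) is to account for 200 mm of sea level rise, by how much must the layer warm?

ΔT ≈ 0.928 °C

ΔT = Δh/(αH) = 0.2 / (2.8×10⁻⁴ × 770) ≈ 0.9276 °C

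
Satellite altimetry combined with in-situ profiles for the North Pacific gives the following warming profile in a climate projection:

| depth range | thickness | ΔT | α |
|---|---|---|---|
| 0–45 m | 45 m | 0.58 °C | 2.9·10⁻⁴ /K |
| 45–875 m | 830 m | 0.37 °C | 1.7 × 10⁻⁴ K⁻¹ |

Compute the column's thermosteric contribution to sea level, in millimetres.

Layer 1: 0.58 × 2.9×10⁻⁴ × 45 = 0.007569 m
45–875 m: 830 × 0.37 × 1.7×10⁻⁴ = 0.052207 m
Δh = 0.007569 + 0.052207 = 0.059776 m

Δh ≈ 59.8 mm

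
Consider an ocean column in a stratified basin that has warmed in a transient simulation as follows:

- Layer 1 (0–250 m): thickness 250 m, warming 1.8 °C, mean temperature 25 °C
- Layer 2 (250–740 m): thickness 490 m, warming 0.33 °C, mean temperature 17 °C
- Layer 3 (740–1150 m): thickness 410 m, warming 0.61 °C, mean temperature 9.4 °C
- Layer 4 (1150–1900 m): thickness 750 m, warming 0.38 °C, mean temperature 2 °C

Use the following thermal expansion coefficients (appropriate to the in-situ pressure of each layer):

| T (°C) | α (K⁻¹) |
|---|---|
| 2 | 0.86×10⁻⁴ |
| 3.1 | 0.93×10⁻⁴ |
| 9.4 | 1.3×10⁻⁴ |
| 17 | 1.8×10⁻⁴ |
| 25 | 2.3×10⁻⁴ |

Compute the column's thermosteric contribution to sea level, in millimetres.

Layer 1 at 25 °C → α = 2.3×10⁻⁴ K⁻¹
Layer 2 at 17 °C → α = 1.8×10⁻⁴ K⁻¹
Layer 3 at 9.4 °C → α = 1.3×10⁻⁴ K⁻¹
Layer 4 at 2 °C → α = 0.86×10⁻⁴ K⁻¹
Layer 1: 250 × 2.3×10⁻⁴ × 1.8 = 0.10350 m
250–740 m: 490 × 1.8×10⁻⁴ × 0.33 = 0.029106 m
740–1150 m: 1.3×10⁻⁴ × 410 × 0.61 = 0.032513 m
1150–1900 m: 0.38 × 750 × 0.86×10⁻⁴ = 0.02451 m
Δh = 0.10350 + 0.029106 + 0.032513 + 0.02451 = 0.189629 m

190 mm of thermosteric rise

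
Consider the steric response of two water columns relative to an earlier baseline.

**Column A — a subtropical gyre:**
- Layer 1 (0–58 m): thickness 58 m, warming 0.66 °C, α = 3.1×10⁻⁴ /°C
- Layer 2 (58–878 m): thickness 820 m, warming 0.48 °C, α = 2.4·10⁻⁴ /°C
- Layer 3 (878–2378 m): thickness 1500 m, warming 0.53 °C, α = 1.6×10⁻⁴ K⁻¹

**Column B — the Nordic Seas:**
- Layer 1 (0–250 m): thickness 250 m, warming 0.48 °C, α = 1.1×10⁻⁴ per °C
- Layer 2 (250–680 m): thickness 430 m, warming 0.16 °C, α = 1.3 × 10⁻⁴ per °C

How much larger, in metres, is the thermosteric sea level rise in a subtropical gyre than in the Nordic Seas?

Δh_A − Δh_B ≈ 0.21 m

A 0–58 m: 0.66 × 3.1×10⁻⁴ × 58 = 0.0118668 m
A 0.48 × 2.4×10⁻⁴ × 820 = 0.094464 m
A 1.6×10⁻⁴ × 0.53 × 1500 = 0.12720 m
A total: 0.2335308 m
B 0–250 m: 1.1×10⁻⁴ × 0.48 × 250 = 0.01320 m
B Layer 2: 1.3×10⁻⁴ × 0.16 × 430 = 0.008944 m
B total: 0.022144 m
Difference: 0.2335308 − 0.022144 = 0.2113868 m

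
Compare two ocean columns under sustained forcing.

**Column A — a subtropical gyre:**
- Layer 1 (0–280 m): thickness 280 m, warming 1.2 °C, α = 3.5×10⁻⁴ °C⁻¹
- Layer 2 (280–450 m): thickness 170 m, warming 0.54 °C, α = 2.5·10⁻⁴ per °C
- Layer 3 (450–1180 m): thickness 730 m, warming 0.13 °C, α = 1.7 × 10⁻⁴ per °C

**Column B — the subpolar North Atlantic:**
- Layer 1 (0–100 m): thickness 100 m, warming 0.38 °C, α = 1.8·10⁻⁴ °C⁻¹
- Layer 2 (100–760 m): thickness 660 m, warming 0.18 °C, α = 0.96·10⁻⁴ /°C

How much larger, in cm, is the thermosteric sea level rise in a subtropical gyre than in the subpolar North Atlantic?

14 cm larger

A 280 × 1.2 × 3.5×10⁻⁴ = 0.11760 m
A 170 × 0.54 × 2.5×10⁻⁴ = 0.02295 m
A 0.13 × 730 × 1.7×10⁻⁴ = 0.016133 m
A total: 0.156683 m
B 0–100 m: 0.38 × 100 × 1.8×10⁻⁴ = 0.00684 m
B 100–760 m: 0.18 × 0.96×10⁻⁴ × 660 = 0.0114048 m
B total: 0.0182448 m
Difference: 0.156683 − 0.0182448 = 0.1384382 m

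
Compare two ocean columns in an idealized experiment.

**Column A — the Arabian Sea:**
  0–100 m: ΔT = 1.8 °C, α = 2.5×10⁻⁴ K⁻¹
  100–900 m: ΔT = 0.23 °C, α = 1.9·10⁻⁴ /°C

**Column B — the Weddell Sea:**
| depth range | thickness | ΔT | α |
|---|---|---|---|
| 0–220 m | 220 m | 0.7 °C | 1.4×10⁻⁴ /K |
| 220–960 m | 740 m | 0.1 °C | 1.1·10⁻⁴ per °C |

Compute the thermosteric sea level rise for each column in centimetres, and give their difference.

A 1.8 × 2.5×10⁻⁴ × 100 = 0.04500 m
A 100–900 m: 1.9×10⁻⁴ × 0.23 × 800 = 0.03496 m
A total: 0.07996 m
B 220 × 1.4×10⁻⁴ × 0.7 = 0.02156 m
B Layer 2: 740 × 1.1×10⁻⁴ × 0.1 = 0.00814 m
B total: 0.02970 m
Difference: 0.07996 − 0.02970 = 0.05026 m

A: 8.00 cm; B: 2.97 cm; difference 5.03 cm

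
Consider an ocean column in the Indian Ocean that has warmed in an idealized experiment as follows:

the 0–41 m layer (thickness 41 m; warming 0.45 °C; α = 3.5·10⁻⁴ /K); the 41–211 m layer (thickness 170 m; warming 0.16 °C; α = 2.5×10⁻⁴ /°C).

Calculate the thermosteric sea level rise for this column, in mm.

Layer 1: 3.5×10⁻⁴ × 0.45 × 41 = 0.0064575 m
41–211 m: 2.5×10⁻⁴ × 170 × 0.16 = 0.00680 m
Δh = 0.0064575 + 0.00680 = 0.0132575 m

Δh ≈ 13 mm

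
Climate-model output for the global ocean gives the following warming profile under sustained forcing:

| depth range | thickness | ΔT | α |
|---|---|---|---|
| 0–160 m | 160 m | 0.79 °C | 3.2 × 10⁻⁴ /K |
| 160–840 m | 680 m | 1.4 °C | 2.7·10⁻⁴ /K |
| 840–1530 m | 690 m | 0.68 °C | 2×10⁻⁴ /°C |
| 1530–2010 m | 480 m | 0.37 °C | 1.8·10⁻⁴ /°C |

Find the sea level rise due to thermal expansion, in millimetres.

about 423 mm

Layer 1: 0.79 × 3.2×10⁻⁴ × 160 = 0.040448 m
160–840 m: 1.4 × 680 × 2.7×10⁻⁴ = 0.25704 m
Layer 3: 2×10⁻⁴ × 690 × 0.68 = 0.09384 m
0.37 × 1.8×10⁻⁴ × 480 = 0.031968 m
Δh = 0.040448 + 0.25704 + 0.09384 + 0.031968 = 0.423296 m ≈ 423 mm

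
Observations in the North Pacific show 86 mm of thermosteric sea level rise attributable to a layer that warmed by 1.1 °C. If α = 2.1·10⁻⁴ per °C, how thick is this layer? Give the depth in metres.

H = Δh/(αΔT) = 0.086 / (2.1×10⁻⁴ × 1.1) ≈ 372.3 m

about 372 m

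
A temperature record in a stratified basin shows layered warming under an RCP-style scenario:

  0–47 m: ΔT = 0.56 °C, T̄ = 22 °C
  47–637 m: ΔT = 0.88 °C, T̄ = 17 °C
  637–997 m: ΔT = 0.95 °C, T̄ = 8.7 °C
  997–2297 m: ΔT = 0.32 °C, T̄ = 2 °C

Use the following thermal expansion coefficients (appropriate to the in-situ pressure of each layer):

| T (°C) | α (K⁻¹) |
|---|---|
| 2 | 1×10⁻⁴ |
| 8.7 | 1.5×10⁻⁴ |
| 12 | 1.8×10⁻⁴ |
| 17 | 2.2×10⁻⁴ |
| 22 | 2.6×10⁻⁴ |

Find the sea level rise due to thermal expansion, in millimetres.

Layer 1 at 22 °C → α = 2.6×10⁻⁴ K⁻¹
Layer 2 at 17 °C → α = 2.2×10⁻⁴ K⁻¹
Layer 3 at 8.7 °C → α = 1.5×10⁻⁴ K⁻¹
Layer 4 at 2 °C → α = 1×10⁻⁴ K⁻¹
0–47 m: 0.56 × 47 × 2.6×10⁻⁴ = 0.0068432 m
Layer 2: 2.2×10⁻⁴ × 590 × 0.88 = 0.114224 m
0.95 × 360 × 1.5×10⁻⁴ = 0.05130 m
1×10⁻⁴ × 1300 × 0.32 = 0.04160 m
Δh = 0.0068432 + 0.114224 + 0.05130 + 0.04160 = 0.2139672 m ≈ 214 mm

about 214 mm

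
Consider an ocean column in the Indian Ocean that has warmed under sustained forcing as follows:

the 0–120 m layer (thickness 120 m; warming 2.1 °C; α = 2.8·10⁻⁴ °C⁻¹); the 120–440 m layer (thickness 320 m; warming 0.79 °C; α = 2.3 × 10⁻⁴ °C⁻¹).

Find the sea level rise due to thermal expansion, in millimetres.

Layer 1: 2.8×10⁻⁴ × 2.1 × 120 = 0.07056 m
120–440 m: 320 × 0.79 × 2.3×10⁻⁴ = 0.058144 m
Δh = 0.07056 + 0.058144 = 0.128704 m

about 130 mm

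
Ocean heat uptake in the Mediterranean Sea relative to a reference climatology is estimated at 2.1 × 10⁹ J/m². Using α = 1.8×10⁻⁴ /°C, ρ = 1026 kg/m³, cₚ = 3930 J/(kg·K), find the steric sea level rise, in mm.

Δh = αQ/(ρcₚ) = 1.8×10⁻⁴ × 2.1×10⁹ / (1026 × 3930) ≈ 0.093746 m

about 93.7 mm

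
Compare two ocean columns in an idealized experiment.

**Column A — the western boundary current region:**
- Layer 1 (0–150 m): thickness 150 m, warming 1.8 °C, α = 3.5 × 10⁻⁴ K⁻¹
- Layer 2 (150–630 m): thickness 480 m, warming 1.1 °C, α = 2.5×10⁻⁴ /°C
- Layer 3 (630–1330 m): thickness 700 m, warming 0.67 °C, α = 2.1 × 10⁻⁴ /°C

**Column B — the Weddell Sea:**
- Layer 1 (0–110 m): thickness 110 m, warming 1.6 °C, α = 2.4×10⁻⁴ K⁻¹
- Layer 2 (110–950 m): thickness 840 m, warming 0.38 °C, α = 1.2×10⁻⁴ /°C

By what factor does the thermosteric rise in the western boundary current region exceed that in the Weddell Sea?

4.0

A Layer 1: 1.8 × 150 × 3.5×10⁻⁴ = 0.09450 m
A 2.5×10⁻⁴ × 480 × 1.1 = 0.13200 m
A 700 × 0.67 × 2.1×10⁻⁴ = 0.09849 m
A total: 0.32499 m
B Layer 1: 2.4×10⁻⁴ × 1.6 × 110 = 0.04224 m
B 110–950 m: 840 × 1.2×10⁻⁴ × 0.38 = 0.038304 m
B total: 0.080544 m
Ratio: 0.32499 / 0.080544 ≈ 4.035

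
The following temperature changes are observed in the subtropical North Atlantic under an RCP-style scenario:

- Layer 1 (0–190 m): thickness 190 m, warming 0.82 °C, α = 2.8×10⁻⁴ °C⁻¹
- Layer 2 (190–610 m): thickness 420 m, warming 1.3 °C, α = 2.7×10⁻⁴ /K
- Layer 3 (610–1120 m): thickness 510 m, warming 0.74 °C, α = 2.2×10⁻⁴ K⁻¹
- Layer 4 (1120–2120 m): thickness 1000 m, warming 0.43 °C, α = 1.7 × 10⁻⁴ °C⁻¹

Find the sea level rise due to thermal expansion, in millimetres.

190 × 2.8×10⁻⁴ × 0.82 = 0.043624 m
1.3 × 2.7×10⁻⁴ × 420 = 0.14742 m
2.2×10⁻⁴ × 510 × 0.74 = 0.083028 m
Layer 4: 0.43 × 1.7×10⁻⁴ × 1000 = 0.07310 m
Δh = 0.043624 + 0.14742 + 0.083028 + 0.07310 = 0.347172 m

Δh = 350 mm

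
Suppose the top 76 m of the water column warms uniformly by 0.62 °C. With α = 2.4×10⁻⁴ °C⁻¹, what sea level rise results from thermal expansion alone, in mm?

11.3 mm

Δh = αΔT·H = 2.4×10⁻⁴ × 0.62 × 76 = 0.0113088 m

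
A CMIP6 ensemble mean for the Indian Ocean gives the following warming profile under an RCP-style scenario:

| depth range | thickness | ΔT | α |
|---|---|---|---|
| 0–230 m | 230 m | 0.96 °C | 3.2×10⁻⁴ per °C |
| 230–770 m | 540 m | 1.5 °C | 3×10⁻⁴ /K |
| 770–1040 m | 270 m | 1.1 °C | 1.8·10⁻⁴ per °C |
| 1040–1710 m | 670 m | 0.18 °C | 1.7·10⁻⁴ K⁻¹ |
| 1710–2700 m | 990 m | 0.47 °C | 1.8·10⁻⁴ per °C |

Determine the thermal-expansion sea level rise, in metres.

0.96 × 3.2×10⁻⁴ × 230 = 0.070656 m
Layer 2: 1.5 × 540 × 3×10⁻⁴ = 0.24300 m
770–1040 m: 270 × 1.8×10⁻⁴ × 1.1 = 0.05346 m
1040–1710 m: 0.18 × 1.7×10⁻⁴ × 670 = 0.020502 m
Layer 5: 990 × 0.47 × 1.8×10⁻⁴ = 0.083754 m
Δh = 0.070656 + 0.24300 + 0.05346 + 0.020502 + 0.083754 = 0.471372 m ≈ 0.471 m

Δh ≈ 0.471 m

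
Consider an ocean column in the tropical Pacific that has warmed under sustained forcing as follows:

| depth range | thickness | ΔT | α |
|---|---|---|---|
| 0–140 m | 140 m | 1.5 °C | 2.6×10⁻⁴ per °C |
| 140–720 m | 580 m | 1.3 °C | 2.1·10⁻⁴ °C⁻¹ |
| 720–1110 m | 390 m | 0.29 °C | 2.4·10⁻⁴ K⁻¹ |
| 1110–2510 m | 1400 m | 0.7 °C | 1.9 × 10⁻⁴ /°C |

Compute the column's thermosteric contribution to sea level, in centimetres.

140 × 2.6×10⁻⁴ × 1.5 = 0.05460 m
Layer 2: 580 × 1.3 × 2.1×10⁻⁴ = 0.15834 m
2.4×10⁻⁴ × 390 × 0.29 = 0.027144 m
Layer 4: 1.9×10⁻⁴ × 0.7 × 1400 = 0.18620 m
Δh = 0.05460 + 0.15834 + 0.027144 + 0.18620 = 0.426284 m

42.6 cm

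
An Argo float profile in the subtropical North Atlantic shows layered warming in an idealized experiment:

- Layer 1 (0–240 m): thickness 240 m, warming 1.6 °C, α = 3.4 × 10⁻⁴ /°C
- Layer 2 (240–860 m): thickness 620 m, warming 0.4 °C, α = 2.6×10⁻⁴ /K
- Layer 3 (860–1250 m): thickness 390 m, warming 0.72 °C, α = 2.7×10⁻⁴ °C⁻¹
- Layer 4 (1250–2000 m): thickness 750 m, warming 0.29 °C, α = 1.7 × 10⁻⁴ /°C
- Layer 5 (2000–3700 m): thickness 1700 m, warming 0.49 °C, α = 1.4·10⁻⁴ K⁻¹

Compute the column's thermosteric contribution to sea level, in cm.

Δh ≈ 42 cm

Layer 1: 1.6 × 3.4×10⁻⁴ × 240 = 0.13056 m
240–860 m: 0.4 × 620 × 2.6×10⁻⁴ = 0.06448 m
Layer 3: 2.7×10⁻⁴ × 0.72 × 390 = 0.075816 m
Layer 4: 1.7×10⁻⁴ × 750 × 0.29 = 0.036975 m
1.4×10⁻⁴ × 1700 × 0.49 = 0.11662 m
Δh = 0.13056 + 0.06448 + 0.075816 + 0.036975 + 0.11662 = 0.424451 m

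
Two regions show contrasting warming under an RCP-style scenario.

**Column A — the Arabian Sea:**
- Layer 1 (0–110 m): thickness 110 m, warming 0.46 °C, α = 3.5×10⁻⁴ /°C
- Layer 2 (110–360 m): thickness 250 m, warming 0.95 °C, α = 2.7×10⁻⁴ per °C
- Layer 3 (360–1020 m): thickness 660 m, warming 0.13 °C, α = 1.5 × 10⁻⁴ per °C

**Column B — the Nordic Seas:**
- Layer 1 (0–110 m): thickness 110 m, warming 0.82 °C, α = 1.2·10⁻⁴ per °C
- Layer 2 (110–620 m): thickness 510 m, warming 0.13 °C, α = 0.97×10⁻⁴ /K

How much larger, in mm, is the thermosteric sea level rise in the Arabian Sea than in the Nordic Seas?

Δh_A − Δh_B ≈ 77 mm

A 0–110 m: 0.46 × 110 × 3.5×10⁻⁴ = 0.01771 m
A 2.7×10⁻⁴ × 0.95 × 250 = 0.064125 m
A Layer 3: 660 × 0.13 × 1.5×10⁻⁴ = 0.01287 m
A total: 0.094705 m
B 1.2×10⁻⁴ × 110 × 0.82 = 0.010824 m
B 110–620 m: 510 × 0.13 × 0.97×10⁻⁴ = 0.0064311 m
B total: 0.0172551 m
Difference: 0.094705 − 0.0172551 = 0.0774499 m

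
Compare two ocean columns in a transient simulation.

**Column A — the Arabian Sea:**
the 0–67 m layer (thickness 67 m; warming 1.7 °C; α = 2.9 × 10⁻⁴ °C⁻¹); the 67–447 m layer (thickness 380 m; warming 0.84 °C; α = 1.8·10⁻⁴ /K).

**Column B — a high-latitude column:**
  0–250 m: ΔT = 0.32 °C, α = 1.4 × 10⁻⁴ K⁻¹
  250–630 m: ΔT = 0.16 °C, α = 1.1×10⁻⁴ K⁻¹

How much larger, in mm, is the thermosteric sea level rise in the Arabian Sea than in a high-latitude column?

A 67 × 2.9×10⁻⁴ × 1.7 = 0.033031 m
A Layer 2: 0.84 × 380 × 1.8×10⁻⁴ = 0.057456 m
A total: 0.090487 m
B Layer 1: 0.32 × 250 × 1.4×10⁻⁴ = 0.01120 m
B Layer 2: 0.16 × 1.1×10⁻⁴ × 380 = 0.006688 m
B total: 0.017888 m
Difference: 0.090487 − 0.017888 = 0.072599 m

73 mm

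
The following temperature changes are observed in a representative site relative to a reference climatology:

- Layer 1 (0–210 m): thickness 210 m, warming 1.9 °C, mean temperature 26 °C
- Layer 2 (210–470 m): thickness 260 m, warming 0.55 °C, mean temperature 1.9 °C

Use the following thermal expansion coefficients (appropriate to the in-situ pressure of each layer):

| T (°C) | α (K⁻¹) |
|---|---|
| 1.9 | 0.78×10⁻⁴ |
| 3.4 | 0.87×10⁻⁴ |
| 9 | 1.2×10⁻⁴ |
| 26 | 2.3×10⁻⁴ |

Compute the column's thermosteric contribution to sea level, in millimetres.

about 103 mm

Layer 1 at 26 °C → α = 2.3×10⁻⁴ K⁻¹
Layer 2 at 1.9 °C → α = 0.78×10⁻⁴ K⁻¹
1.9 × 210 × 2.3×10⁻⁴ = 0.09177 m
0.55 × 260 × 0.78×10⁻⁴ = 0.011154 m
Δh = 0.09177 + 0.011154 = 0.102924 m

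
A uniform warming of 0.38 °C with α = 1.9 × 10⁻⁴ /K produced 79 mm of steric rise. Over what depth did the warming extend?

H = Δh/(αΔT) = 0.079 / (1.9×10⁻⁴ × 0.38) ≈ 1094 m

H ≈ 1090 m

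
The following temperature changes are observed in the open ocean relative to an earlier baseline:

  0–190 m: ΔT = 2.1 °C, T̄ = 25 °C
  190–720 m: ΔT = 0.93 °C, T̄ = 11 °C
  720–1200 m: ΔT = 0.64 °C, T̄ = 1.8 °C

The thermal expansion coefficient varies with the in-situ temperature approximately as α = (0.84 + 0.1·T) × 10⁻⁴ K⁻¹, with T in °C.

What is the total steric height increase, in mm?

260 mm of thermosteric rise

Layer 1: α = (0.84 + 0.1×25)×10⁻⁴ = 3.34×10⁻⁴ K⁻¹
Layer 2: α = (0.84 + 0.1×11)×10⁻⁴ = 1.94×10⁻⁴ K⁻¹
Layer 3: α = (0.84 + 0.1×1.8)×10⁻⁴ = 1.02×10⁻⁴ K⁻¹
Layer 1: 2.1 × 3.34×10⁻⁴ × 190 = 0.133266 m
Layer 2: 1.94×10⁻⁴ × 0.93 × 530 = 0.0956226 m
1.02×10⁻⁴ × 480 × 0.64 = 0.0313344 m
Δh = 0.133266 + 0.0956226 + 0.0313344 = 0.260223 m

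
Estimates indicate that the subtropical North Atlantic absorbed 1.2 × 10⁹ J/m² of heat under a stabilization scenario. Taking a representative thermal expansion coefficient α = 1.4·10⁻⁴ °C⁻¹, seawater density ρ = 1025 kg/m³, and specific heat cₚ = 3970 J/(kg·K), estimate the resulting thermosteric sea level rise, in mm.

Δh ≈ 41.3 mm

Δh = αQ/(ρcₚ) = 1.4×10⁻⁴ × 1.2×10⁹ / (1025 × 3970) ≈ 0.041285 m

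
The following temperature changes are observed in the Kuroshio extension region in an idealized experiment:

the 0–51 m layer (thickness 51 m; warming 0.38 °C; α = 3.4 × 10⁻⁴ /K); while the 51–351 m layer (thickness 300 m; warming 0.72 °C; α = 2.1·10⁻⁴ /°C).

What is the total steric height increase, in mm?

51 × 0.38 × 3.4×10⁻⁴ = 0.0065892 m
51–351 m: 0.72 × 300 × 2.1×10⁻⁴ = 0.04536 m
Δh = 0.0065892 + 0.04536 = 0.0519492 m

Δh ≈ 52 mm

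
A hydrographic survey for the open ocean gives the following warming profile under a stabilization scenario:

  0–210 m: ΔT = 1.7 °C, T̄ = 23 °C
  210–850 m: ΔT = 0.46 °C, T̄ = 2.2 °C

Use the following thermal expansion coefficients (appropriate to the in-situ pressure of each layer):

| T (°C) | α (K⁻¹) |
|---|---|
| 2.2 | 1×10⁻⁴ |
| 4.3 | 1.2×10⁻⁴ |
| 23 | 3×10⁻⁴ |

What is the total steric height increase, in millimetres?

about 137 mm

Layer 1 at 23 °C → α = 3×10⁻⁴ K⁻¹
Layer 2 at 2.2 °C → α = 1×10⁻⁴ K⁻¹
0–210 m: 1.7 × 3×10⁻⁴ × 210 = 0.10710 m
640 × 1×10⁻⁴ × 0.46 = 0.02944 m
Δh = 0.10710 + 0.02944 = 0.13654 m ≈ 137 mm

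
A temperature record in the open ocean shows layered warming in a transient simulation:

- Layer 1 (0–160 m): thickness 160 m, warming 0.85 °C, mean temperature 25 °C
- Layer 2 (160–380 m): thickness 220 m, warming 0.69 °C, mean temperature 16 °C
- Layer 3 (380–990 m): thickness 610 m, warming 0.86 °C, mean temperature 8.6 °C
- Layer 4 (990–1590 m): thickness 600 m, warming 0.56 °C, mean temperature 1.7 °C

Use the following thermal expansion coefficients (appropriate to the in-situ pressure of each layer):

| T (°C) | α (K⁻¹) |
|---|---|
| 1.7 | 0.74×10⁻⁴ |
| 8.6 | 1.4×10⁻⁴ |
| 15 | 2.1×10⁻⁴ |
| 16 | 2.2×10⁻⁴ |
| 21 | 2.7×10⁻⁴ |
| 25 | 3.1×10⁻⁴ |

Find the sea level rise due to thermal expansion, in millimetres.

170 mm of thermosteric rise

Layer 1 at 25 °C → α = 3.1×10⁻⁴ K⁻¹
Layer 2 at 16 °C → α = 2.2×10⁻⁴ K⁻¹
Layer 3 at 8.6 °C → α = 1.4×10⁻⁴ K⁻¹
Layer 4 at 1.7 °C → α = 0.74×10⁻⁴ K⁻¹
0–160 m: 3.1×10⁻⁴ × 0.85 × 160 = 0.04216 m
Layer 2: 2.2×10⁻⁴ × 0.69 × 220 = 0.033396 m
380–990 m: 610 × 1.4×10⁻⁴ × 0.86 = 0.073444 m
990–1590 m: 0.74×10⁻⁴ × 0.56 × 600 = 0.024864 m
Δh = 0.04216 + 0.033396 + 0.073444 + 0.024864 = 0.173864 m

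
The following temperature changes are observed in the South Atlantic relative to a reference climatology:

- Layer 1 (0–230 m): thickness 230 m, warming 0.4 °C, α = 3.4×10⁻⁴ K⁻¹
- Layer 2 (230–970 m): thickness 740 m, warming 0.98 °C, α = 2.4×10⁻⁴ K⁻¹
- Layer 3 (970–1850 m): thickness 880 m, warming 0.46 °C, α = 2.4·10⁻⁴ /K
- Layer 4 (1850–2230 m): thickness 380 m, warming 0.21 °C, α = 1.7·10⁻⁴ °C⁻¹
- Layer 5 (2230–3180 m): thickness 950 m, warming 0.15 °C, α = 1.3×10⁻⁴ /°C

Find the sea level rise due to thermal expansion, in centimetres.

33 cm

0–230 m: 3.4×10⁻⁴ × 0.4 × 230 = 0.03128 m
Layer 2: 740 × 2.4×10⁻⁴ × 0.98 = 0.174048 m
2.4×10⁻⁴ × 880 × 0.46 = 0.097152 m
1850–2230 m: 0.21 × 380 × 1.7×10⁻⁴ = 0.013566 m
1.3×10⁻⁴ × 0.15 × 950 = 0.018525 m
Δh = 0.03128 + 0.174048 + 0.097152 + 0.013566 + 0.018525 = 0.334571 m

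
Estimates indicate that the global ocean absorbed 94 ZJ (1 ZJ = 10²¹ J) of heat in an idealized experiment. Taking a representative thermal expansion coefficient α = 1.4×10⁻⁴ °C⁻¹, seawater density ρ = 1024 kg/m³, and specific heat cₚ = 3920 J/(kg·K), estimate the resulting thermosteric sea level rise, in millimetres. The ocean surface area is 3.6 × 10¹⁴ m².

Δh = 9.1 mm

Per unit area: Q = 94×10²¹ / (3.6×10¹⁴) ≈ 2.611×10⁸ J/m²
Δh = αQ/(ρcₚ) = 1.4×10⁻⁴ × 2.611×10⁸ / (1024 × 3920) ≈ 0.0091064 m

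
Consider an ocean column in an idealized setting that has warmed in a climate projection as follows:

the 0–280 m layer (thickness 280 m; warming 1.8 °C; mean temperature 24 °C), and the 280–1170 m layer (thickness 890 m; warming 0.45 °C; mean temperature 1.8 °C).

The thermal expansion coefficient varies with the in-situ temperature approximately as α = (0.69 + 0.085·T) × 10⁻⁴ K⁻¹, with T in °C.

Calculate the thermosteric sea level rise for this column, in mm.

Layer 1: α = (0.69 + 0.085×24)×10⁻⁴ = 2.73×10⁻⁴ K⁻¹
Layer 2: α = (0.69 + 0.085×1.8)×10⁻⁴ = 0.843×10⁻⁴ K⁻¹
Layer 1: 1.8 × 2.73×10⁻⁴ × 280 = 0.137592 m
0.45 × 0.843×10⁻⁴ × 890 = 0.03376215 m
Δh = 0.137592 + 0.03376215 = 0.17135415 m

Δh = 171 mm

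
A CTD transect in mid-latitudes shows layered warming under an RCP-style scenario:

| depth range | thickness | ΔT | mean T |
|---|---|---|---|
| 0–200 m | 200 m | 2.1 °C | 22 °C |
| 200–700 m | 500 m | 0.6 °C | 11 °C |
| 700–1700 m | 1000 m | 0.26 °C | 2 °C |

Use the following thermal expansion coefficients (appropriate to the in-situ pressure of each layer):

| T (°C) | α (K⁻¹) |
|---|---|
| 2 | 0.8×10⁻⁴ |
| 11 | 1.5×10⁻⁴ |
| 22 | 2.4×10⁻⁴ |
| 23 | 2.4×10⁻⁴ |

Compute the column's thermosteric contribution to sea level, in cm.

17 cm of thermosteric rise

Layer 1 at 22 °C → α = 2.4×10⁻⁴ K⁻¹
Layer 2 at 11 °C → α = 1.5×10⁻⁴ K⁻¹
Layer 3 at 2 °C → α = 0.8×10⁻⁴ K⁻¹
2.1 × 200 × 2.4×10⁻⁴ = 0.10080 m
Layer 2: 1.5×10⁻⁴ × 0.6 × 500 = 0.04500 m
1000 × 0.8×10⁻⁴ × 0.26 = 0.02080 m
Δh = 0.10080 + 0.04500 + 0.02080 = 0.16660 m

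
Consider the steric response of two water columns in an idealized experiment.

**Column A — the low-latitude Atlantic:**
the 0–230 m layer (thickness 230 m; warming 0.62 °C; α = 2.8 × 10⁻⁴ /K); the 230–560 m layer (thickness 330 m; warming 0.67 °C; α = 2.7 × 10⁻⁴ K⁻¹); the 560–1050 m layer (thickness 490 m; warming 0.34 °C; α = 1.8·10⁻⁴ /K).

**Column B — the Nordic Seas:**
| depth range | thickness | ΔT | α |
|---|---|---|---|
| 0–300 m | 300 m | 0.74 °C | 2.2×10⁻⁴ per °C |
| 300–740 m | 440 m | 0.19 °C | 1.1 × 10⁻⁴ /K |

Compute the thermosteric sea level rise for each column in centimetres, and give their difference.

A Layer 1: 0.62 × 2.8×10⁻⁴ × 230 = 0.039928 m
A Layer 2: 0.67 × 2.7×10⁻⁴ × 330 = 0.059697 m
A 490 × 0.34 × 1.8×10⁻⁴ = 0.029988 m
A total: 0.129613 m
B 0–300 m: 0.74 × 300 × 2.2×10⁻⁴ = 0.04884 m
B 300–740 m: 0.19 × 1.1×10⁻⁴ × 440 = 0.009196 m
B total: 0.058036 m
Difference: 0.129613 − 0.058036 = 0.071577 m

Δh_A ≈ 13 cm, Δh_B ≈ 5.8 cm; difference ≈ 7.2 cm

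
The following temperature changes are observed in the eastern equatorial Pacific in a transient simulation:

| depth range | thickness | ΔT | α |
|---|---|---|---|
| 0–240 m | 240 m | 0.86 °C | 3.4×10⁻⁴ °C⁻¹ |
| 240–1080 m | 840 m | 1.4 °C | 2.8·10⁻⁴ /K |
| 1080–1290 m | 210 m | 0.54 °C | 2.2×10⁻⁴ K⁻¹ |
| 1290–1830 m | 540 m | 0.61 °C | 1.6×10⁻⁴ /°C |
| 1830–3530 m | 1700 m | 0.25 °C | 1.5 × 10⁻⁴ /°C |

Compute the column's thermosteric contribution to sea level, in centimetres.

0.86 × 3.4×10⁻⁴ × 240 = 0.070176 m
Layer 2: 840 × 2.8×10⁻⁴ × 1.4 = 0.32928 m
1080–1290 m: 2.2×10⁻⁴ × 210 × 0.54 = 0.024948 m
0.61 × 540 × 1.6×10⁻⁴ = 0.052704 m
Layer 5: 1700 × 0.25 × 1.5×10⁻⁴ = 0.06375 m
Δh = 0.070176 + 0.32928 + 0.024948 + 0.052704 + 0.06375 = 0.540858 m ≈ 54.1 cm

about 54.1 cm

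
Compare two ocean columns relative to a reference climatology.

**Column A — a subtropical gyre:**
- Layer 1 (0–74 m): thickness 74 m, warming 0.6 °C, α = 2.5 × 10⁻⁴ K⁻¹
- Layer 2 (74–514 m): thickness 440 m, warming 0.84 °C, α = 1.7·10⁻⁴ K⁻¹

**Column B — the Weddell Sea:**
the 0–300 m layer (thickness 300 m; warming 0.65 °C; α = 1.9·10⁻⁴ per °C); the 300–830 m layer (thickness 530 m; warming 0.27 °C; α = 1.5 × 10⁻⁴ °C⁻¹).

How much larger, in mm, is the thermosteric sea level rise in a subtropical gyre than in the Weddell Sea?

15 mm larger

A 0–74 m: 74 × 0.6 × 2.5×10⁻⁴ = 0.01110 m
A Layer 2: 440 × 0.84 × 1.7×10⁻⁴ = 0.062832 m
A total: 0.073932 m
B 0–300 m: 300 × 0.65 × 1.9×10⁻⁴ = 0.03705 m
B Layer 2: 0.27 × 1.5×10⁻⁴ × 530 = 0.021465 m
B total: 0.058515 m
Difference: 0.073932 − 0.058515 = 0.015417 m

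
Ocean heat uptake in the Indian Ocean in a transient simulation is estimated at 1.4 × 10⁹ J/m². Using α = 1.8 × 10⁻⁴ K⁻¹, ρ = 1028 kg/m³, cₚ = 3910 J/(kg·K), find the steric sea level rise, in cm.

6.3 cm of thermosteric rise

Δh = αQ/(ρcₚ) = 1.8×10⁻⁴ × 1.4×10⁹ / (1028 × 3910) ≈ 0.062695 m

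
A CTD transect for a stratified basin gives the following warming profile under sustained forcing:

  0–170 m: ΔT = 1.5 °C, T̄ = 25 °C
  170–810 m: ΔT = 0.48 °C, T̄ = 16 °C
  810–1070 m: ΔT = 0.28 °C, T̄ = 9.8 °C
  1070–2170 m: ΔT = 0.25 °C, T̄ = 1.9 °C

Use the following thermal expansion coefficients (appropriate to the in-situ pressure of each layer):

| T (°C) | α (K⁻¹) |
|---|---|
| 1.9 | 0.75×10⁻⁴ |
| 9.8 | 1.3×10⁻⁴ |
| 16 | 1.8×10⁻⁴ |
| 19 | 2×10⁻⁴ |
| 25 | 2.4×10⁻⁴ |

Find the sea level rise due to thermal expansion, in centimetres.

14.7 cm of thermosteric rise

Layer 1 at 25 °C → α = 2.4×10⁻⁴ K⁻¹
Layer 2 at 16 °C → α = 1.8×10⁻⁴ K⁻¹
Layer 3 at 9.8 °C → α = 1.3×10⁻⁴ K⁻¹
Layer 4 at 1.9 °C → α = 0.75×10⁻⁴ K⁻¹
Layer 1: 2.4×10⁻⁴ × 1.5 × 170 = 0.06120 m
Layer 2: 0.48 × 640 × 1.8×10⁻⁴ = 0.055296 m
810–1070 m: 1.3×10⁻⁴ × 0.28 × 260 = 0.009464 m
1070–2170 m: 0.25 × 1100 × 0.75×10⁻⁴ = 0.020625 m
Δh = 0.06120 + 0.055296 + 0.009464 + 0.020625 = 0.146585 m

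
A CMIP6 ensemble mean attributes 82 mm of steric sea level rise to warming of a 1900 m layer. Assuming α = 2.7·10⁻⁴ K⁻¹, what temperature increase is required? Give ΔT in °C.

ΔT = Δh/(αH) = 0.082 / (2.7×10⁻⁴ × 1900) ≈ 0.1598 °C

ΔT ≈ 0.160 °C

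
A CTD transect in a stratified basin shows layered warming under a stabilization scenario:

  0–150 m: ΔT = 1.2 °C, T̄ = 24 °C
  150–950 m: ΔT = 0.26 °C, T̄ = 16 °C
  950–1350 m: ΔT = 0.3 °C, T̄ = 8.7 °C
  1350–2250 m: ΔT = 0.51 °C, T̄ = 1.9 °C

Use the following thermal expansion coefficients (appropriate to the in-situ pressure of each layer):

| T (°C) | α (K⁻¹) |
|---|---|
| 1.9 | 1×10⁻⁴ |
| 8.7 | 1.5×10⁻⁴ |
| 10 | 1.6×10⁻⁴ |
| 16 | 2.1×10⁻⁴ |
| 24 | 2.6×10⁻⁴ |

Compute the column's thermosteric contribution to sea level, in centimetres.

about 15.4 cm

Layer 1 at 24 °C → α = 2.6×10⁻⁴ K⁻¹
Layer 2 at 16 °C → α = 2.1×10⁻⁴ K⁻¹
Layer 3 at 8.7 °C → α = 1.5×10⁻⁴ K⁻¹
Layer 4 at 1.9 °C → α = 1×10⁻⁴ K⁻¹
0–150 m: 150 × 1.2 × 2.6×10⁻⁴ = 0.04680 m
0.26 × 800 × 2.1×10⁻⁴ = 0.04368 m
Layer 3: 1.5×10⁻⁴ × 0.3 × 400 = 0.01800 m
1350–2250 m: 1×10⁻⁴ × 900 × 0.51 = 0.04590 m
Δh = 0.04680 + 0.04368 + 0.01800 + 0.04590 = 0.15438 m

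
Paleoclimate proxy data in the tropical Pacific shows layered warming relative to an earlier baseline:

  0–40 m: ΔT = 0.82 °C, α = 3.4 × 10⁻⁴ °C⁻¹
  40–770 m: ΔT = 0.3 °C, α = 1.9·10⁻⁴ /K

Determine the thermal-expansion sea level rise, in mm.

0–40 m: 3.4×10⁻⁴ × 0.82 × 40 = 0.011152 m
0.3 × 730 × 1.9×10⁻⁴ = 0.04161 m
Δh = 0.011152 + 0.04161 = 0.052762 m

Δh ≈ 53 mm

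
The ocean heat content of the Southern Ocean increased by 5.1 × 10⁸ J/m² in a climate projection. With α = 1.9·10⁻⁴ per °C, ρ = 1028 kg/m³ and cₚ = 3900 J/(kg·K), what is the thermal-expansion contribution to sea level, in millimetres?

Δh = αQ/(ρcₚ) = 1.9×10⁻⁴ × 5.1×10⁸ / (1028 × 3900) ≈ 0.024169 m

24.2 mm of thermosteric rise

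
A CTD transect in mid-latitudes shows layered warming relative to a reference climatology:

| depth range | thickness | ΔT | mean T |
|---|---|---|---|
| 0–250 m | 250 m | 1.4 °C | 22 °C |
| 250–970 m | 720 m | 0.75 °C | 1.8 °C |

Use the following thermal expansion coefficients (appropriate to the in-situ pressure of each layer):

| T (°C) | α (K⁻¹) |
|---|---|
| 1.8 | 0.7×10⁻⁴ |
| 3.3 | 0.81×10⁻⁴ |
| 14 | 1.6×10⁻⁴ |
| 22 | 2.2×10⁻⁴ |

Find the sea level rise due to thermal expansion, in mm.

115 mm

Layer 1 at 22 °C → α = 2.2×10⁻⁴ K⁻¹
Layer 2 at 1.8 °C → α = 0.7×10⁻⁴ K⁻¹
1.4 × 2.2×10⁻⁴ × 250 = 0.07700 m
Layer 2: 0.75 × 0.7×10⁻⁴ × 720 = 0.03780 m
Δh = 0.07700 + 0.03780 = 0.11480 m ≈ 115 mm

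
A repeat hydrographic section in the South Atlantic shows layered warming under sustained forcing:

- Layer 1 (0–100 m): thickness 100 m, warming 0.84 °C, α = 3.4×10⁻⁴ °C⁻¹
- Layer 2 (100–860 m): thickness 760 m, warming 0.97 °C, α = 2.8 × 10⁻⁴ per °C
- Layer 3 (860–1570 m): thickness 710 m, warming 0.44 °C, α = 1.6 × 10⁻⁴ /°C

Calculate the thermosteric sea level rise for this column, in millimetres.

280 mm of thermosteric rise

3.4×10⁻⁴ × 100 × 0.84 = 0.02856 m
760 × 2.8×10⁻⁴ × 0.97 = 0.206416 m
Layer 3: 1.6×10⁻⁴ × 710 × 0.44 = 0.049984 m
Δh = 0.02856 + 0.206416 + 0.049984 = 0.28496 m ≈ 280 mm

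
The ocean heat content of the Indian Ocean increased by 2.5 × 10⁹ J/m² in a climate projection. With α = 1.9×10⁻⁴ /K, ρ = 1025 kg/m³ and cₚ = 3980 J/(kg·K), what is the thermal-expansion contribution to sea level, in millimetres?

Δh = αQ/(ρcₚ) = 1.9×10⁻⁴ × 2.5×10⁹ / (1025 × 3980) ≈ 0.11644 m

about 116 mm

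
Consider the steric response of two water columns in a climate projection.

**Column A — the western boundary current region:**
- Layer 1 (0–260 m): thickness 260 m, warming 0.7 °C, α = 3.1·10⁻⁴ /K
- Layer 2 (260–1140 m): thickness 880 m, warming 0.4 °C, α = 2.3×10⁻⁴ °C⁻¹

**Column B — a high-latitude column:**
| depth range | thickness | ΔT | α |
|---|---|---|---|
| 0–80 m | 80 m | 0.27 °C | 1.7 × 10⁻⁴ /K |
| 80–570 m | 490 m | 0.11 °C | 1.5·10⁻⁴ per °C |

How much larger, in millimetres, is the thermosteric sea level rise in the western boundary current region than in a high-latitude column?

A Layer 1: 260 × 0.7 × 3.1×10⁻⁴ = 0.05642 m
A 260–1140 m: 0.4 × 2.3×10⁻⁴ × 880 = 0.08096 m
A total: 0.13738 m
B Layer 1: 0.27 × 80 × 1.7×10⁻⁴ = 0.003672 m
B 80–570 m: 1.5×10⁻⁴ × 0.11 × 490 = 0.008085 m
B total: 0.011757 m
Difference: 0.13738 − 0.011757 = 0.125623 m

Δh_A − Δh_B ≈ 126 mm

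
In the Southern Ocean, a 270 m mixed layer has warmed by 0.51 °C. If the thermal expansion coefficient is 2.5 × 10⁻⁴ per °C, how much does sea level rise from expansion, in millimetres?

Δh = αΔT·H = 2.5×10⁻⁴ × 0.51 × 270 = 0.034425 m

about 34 mm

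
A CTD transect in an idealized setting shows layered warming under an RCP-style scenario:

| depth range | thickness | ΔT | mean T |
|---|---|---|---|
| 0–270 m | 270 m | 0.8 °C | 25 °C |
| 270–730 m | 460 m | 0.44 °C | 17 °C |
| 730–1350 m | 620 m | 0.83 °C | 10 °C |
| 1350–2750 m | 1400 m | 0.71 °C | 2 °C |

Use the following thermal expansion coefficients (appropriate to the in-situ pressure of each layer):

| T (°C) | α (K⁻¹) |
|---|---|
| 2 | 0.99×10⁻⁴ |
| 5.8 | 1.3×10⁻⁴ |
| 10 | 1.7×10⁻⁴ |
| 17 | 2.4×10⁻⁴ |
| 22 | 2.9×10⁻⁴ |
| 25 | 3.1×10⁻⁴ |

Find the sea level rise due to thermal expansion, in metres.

Layer 1 at 25 °C → α = 3.1×10⁻⁴ K⁻¹
Layer 2 at 17 °C → α = 2.4×10⁻⁴ K⁻¹
Layer 3 at 10 °C → α = 1.7×10⁻⁴ K⁻¹
Layer 4 at 2 °C → α = 0.99×10⁻⁴ K⁻¹
Layer 1: 270 × 3.1×10⁻⁴ × 0.8 = 0.06696 m
Layer 2: 460 × 2.4×10⁻⁴ × 0.44 = 0.048576 m
0.83 × 1.7×10⁻⁴ × 620 = 0.087482 m
Layer 4: 0.71 × 0.99×10⁻⁴ × 1400 = 0.098406 m
Δh = 0.06696 + 0.048576 + 0.087482 + 0.098406 = 0.301424 m

0.30 m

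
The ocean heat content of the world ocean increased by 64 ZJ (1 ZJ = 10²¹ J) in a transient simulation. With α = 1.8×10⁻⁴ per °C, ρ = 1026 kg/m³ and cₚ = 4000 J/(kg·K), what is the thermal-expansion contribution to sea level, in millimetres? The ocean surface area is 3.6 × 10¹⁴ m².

Per unit area: Q = 64×10²¹ / (3.6×10¹⁴) ≈ 1.778×10⁸ J/m²
Δh = αQ/(ρcₚ) = 1.8×10⁻⁴ × 1.778×10⁸ / (1026 × 4000) ≈ 0.0077982 m

7.8 mm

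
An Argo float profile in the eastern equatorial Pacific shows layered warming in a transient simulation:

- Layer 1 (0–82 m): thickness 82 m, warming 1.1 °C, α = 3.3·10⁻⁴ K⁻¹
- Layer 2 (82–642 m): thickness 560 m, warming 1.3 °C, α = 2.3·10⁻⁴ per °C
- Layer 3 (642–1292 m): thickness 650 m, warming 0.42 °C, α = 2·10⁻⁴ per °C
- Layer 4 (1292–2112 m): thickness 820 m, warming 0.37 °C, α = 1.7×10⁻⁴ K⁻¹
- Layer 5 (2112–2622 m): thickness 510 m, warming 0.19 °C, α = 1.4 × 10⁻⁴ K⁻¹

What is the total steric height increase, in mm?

320 mm of thermosteric rise

3.3×10⁻⁴ × 1.1 × 82 = 0.029766 m
82–642 m: 1.3 × 2.3×10⁻⁴ × 560 = 0.16744 m
642–1292 m: 0.42 × 2×10⁻⁴ × 650 = 0.05460 m
1292–2112 m: 1.7×10⁻⁴ × 0.37 × 820 = 0.051578 m
2112–2622 m: 0.19 × 510 × 1.4×10⁻⁴ = 0.013566 m
Δh = 0.029766 + 0.16744 + 0.05460 + 0.051578 + 0.013566 = 0.31695 m ≈ 320 mm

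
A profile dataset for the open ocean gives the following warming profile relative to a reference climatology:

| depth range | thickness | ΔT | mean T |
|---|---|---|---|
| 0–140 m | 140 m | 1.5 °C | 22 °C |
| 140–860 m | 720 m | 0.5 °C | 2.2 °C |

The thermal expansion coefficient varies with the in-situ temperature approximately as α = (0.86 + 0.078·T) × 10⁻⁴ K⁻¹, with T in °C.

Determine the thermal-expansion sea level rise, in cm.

Δh ≈ 9.1 cm

Layer 1: α = (0.86 + 0.078×22)×10⁻⁴ = 2.576×10⁻⁴ K⁻¹
Layer 2: α = (0.86 + 0.078×2.2)×10⁻⁴ = 1.0316×10⁻⁴ K⁻¹
1.5 × 140 × 2.576×10⁻⁴ = 0.054096 m
Layer 2: 0.5 × 720 × 1.0316×10⁻⁴ = 0.0371376 m
Δh = 0.054096 + 0.0371376 = 0.0912336 m ≈ 9.1 cm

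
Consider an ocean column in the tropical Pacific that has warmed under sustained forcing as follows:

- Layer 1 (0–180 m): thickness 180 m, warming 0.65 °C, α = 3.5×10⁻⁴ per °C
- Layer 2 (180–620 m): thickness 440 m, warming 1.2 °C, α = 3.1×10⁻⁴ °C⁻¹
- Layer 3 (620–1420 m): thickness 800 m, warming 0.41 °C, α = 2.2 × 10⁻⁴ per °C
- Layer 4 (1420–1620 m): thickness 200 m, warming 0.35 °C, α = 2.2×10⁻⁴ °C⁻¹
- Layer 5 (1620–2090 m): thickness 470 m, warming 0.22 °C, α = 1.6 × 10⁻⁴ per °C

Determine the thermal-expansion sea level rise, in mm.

Δh = 309 mm

180 × 3.5×10⁻⁴ × 0.65 = 0.04095 m
440 × 3.1×10⁻⁴ × 1.2 = 0.16368 m
2.2×10⁻⁴ × 800 × 0.41 = 0.07216 m
Layer 4: 200 × 0.35 × 2.2×10⁻⁴ = 0.01540 m
1620–2090 m: 0.22 × 470 × 1.6×10⁻⁴ = 0.016544 m
Δh = 0.04095 + 0.16368 + 0.07216 + 0.01540 + 0.016544 = 0.308734 m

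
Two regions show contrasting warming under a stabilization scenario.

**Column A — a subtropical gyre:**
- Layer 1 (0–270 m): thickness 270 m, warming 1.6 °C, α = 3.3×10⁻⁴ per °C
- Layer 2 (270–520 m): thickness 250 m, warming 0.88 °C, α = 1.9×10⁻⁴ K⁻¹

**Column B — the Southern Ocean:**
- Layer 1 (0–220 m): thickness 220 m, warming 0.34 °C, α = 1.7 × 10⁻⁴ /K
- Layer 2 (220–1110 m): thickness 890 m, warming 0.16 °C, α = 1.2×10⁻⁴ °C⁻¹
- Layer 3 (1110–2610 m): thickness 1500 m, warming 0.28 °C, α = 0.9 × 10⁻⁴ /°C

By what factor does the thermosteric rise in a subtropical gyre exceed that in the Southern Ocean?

≈ 2.7×

A 0–270 m: 3.3×10⁻⁴ × 270 × 1.6 = 0.14256 m
A 270–520 m: 0.88 × 250 × 1.9×10⁻⁴ = 0.04180 m
A total: 0.18436 m
B 220 × 1.7×10⁻⁴ × 0.34 = 0.012716 m
B 220–1110 m: 0.16 × 1.2×10⁻⁴ × 890 = 0.017088 m
B Layer 3: 0.28 × 0.9×10⁻⁴ × 1500 = 0.03780 m
B total: 0.067604 m
Ratio: 0.18436 / 0.067604 ≈ 2.727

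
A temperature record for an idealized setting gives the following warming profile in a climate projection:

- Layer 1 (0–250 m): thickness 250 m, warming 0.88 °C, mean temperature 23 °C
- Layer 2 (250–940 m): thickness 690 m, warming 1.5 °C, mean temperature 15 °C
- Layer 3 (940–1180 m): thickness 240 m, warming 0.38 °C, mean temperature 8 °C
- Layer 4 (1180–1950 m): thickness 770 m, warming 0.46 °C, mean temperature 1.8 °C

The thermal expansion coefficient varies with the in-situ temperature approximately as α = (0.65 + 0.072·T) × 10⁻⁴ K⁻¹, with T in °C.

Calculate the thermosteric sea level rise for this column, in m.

Layer 1: α = (0.65 + 0.072×23)×10⁻⁴ = 2.306×10⁻⁴ K⁻¹
Layer 2: α = (0.65 + 0.072×15)×10⁻⁴ = 1.73×10⁻⁴ K⁻¹
Layer 3: α = (0.65 + 0.072×8)×10⁻⁴ = 1.226×10⁻⁴ K⁻¹
Layer 4: α = (0.65 + 0.072×1.8)×10⁻⁴ = 0.7796×10⁻⁴ K⁻¹
0–250 m: 0.88 × 2.306×10⁻⁴ × 250 = 0.050732 m
250–940 m: 690 × 1.73×10⁻⁴ × 1.5 = 0.179055 m
Layer 3: 1.226×10⁻⁴ × 240 × 0.38 = 0.01118112 m
0.7796×10⁻⁴ × 0.46 × 770 = 0.027613432 m
Δh = 0.050732 + 0.179055 + 0.01118112 + 0.027613432 = 0.268581552 m

about 0.27 m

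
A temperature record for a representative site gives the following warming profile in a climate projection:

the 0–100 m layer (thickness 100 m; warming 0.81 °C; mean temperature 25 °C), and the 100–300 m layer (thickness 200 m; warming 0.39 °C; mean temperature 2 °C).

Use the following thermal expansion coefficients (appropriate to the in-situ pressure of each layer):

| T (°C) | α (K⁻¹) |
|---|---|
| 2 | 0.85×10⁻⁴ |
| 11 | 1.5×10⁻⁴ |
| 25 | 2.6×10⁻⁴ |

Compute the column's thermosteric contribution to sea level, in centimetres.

Layer 1 at 25 °C → α = 2.6×10⁻⁴ K⁻¹
Layer 2 at 2 °C → α = 0.85×10⁻⁴ K⁻¹
Layer 1: 100 × 2.6×10⁻⁴ × 0.81 = 0.02106 m
0.85×10⁻⁴ × 200 × 0.39 = 0.00663 m
Δh = 0.02106 + 0.00663 = 0.02769 m

2.77 cm of thermosteric rise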